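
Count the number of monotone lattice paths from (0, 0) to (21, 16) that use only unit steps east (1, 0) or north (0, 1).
Number of paths = 12875774670

A monotone lattice path from (0, 0) to (21, 16) consists of 21 east steps and 16 north steps in some order, so it is determined by which 21 of the 37 steps are east. The count is C(37, 21) = 12875774670.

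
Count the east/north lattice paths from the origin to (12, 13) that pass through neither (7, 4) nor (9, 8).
Number of paths = 3455480

Inclusion–exclusion. Total paths: C(25, 12) = 5200300. Through P₁: C(11, 7)·C(14, 5) = 660660. Through P₂: C(17, 9)·C(8, 3) = 1361360. Since P₁ is strictly southwest of P₂, a monotone path through both must visit P₁ then P₂; paths through both = C(11, 7)·C(6, 2)·C(8, 3) = 277200. Avoid both = 5200300 − 660660 − 1361360 + 277200 = 3455480.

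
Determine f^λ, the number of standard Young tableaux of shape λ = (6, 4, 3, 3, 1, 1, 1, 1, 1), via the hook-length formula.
# SYT of shape (6, 4, 3, 3, 1, 1, 1, 1, 1) = 357124950

Hook-length formula: f^λ = n! / Π hook(c), product over all cells c of the Young diagram. For λ = (6, 4, 3, 3, 1, 1, 1, 1, 1), n = 21 boxes. Hook lengths by row (left-to-right, top-to-bottom): [14, 8, 7, 4, 2, 1]; [11, 5, 4, 1]; [9, 3, 2]; [8, 2, 1]; [5]; [4]; [3]; [2]; [1]. Product of hooks = 143061811200. So f^λ = 21! / 143061811200 = 51090942171709440000 / 143061811200 = 357124950.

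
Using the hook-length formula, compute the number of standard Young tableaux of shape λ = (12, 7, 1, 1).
# SYT of shape (12, 7, 1, 1) = 3292016

Hook-length formula: f^λ = n! / Π hook(c), product over all cells c of the Young diagram. For λ = (12, 7, 1, 1), n = 21 boxes. Hook lengths by row (left-to-right, top-to-bottom): [15, 12, 11, 10, 9, 8, 7, 5, 4, 3, 2, 1]; [9, 6, 5, 4, 3, 2, 1]; [2]; [1]. Product of hooks = 15519651840000. So f^λ = 21! / 15519651840000 = 51090942171709440000 / 15519651840000 = 3292016.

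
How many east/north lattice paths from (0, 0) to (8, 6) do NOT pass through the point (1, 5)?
Number of paths = 2955

Total paths from (0, 0) to (8, 6): C(14, 8) = 3003. Paths through (1, 5): (paths (0, 0) → (1, 5)) × (paths (1, 5) → (8, 6)) = C(6, 1) · C(8, 7) = 6 · 8 = 48. Avoidance count = 3003 − 48 = 2955.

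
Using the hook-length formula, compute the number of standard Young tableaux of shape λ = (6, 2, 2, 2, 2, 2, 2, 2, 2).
# SYT of shape (6, 2, 2, 2, 2, 2, 2, 2, 2) = 17587350

Hook-length formula: f^λ = n! / Π hook(c), product over all cells c of the Young diagram. For λ = (6, 2, 2, 2, 2, 2, 2, 2, 2), n = 22 boxes. Hook lengths by row (left-to-right, top-to-bottom): [14, 13, 4, 3, 2, 1]; [9, 8]; [8, 7]; [7, 6]; [6, 5]; [5, 4]; [4, 3]; [3, 2]; [2, 1]. Product of hooks = 63909612748800. So f^λ = 22! / 63909612748800 = 1124000727777607680000 / 63909612748800 = 17587350.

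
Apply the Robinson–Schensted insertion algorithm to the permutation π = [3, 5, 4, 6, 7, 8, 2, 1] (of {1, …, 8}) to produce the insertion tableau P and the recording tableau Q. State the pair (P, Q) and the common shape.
P = [1, 4, 6, 7, 8] / [2] / [3] / [5];  Q = [1, 2, 4, 5, 6] / [3] / [7] / [8];  common shape = (5, 1, 1, 1)

Row-insert the values π_1, π_2, … into P one at a time, bumping the leftmost entry strictly greater than the inserted value down to the next row. The recording tableau Q records, in position (i, j), the step at which that cell was added to P.
  Insert 3 (step 1): P = [3];  Q = [1]
  Insert 5 (step 2): P = [3, 5];  Q = [1, 2]
  Insert 4 (step 3): P = [3, 4] / [5];  Q = [1, 2] / [3]
  Insert 6 (step 4): P = [3, 4, 6] / [5];  Q = [1, 2, 4] / [3]
  Insert 7 (step 5): P = [3, 4, 6, 7] / [5];  Q = [1, 2, 4, 5] / [3]
  Insert 8 (step 6): P = [3, 4, 6, 7, 8] / [5];  Q = [1, 2, 4, 5, 6] / [3]
  Insert 2 (step 7): P = [2, 4, 6, 7, 8] / [3] / [5];  Q = [1, 2, 4, 5, 6] / [3] / [7]
  Insert 1 (step 8): P = [1, 4, 6, 7, 8] / [2] / [3] / [5];  Q = [1, 2, 4, 5, 6] / [3] / [7] / [8]
Final shape: (5, 1, 1, 1).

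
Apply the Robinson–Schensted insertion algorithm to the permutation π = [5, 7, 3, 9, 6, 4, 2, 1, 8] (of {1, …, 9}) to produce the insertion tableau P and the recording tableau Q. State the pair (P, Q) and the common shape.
P = [1, 4, 8] / [2, 6, 9] / [3] / [5] / [7];  Q = [1, 2, 4] / [3, 5, 9] / [6] / [7] / [8];  common shape = (3, 3, 1, 1, 1)

Row-insert the values π_1, π_2, … into P one at a time, bumping the leftmost entry strictly greater than the inserted value down to the next row. The recording tableau Q records, in position (i, j), the step at which that cell was added to P.
  Insert 5 (step 1): P = [5];  Q = [1]
  Insert 7 (step 2): P = [5, 7];  Q = [1, 2]
  Insert 3 (step 3): P = [3, 7] / [5];  Q = [1, 2] / [3]
  Insert 9 (step 4): P = [3, 7, 9] / [5];  Q = [1, 2, 4] / [3]
  Insert 6 (step 5): P = [3, 6, 9] / [5, 7];  Q = [1, 2, 4] / [3, 5]
  Insert 4 (step 6): P = [3, 4, 9] / [5, 6] / [7];  Q = [1, 2, 4] / [3, 5] / [6]
  Insert 2 (step 7): P = [2, 4, 9] / [3, 6] / [5] / [7];  Q = [1, 2, 4] / [3, 5] / [6] / [7]
  Insert 1 (step 8): P = [1, 4, 9] / [2, 6] / [3] / [5] / [7];  Q = [1, 2, 4] / [3, 5] / [6] / [7] / [8]
  Insert 8 (step 9): P = [1, 4, 8] / [2, 6, 9] / [3] / [5] / [7];  Q = [1, 2, 4] / [3, 5, 9] / [6] / [7] / [8]
Final shape: (3, 3, 1, 1, 1).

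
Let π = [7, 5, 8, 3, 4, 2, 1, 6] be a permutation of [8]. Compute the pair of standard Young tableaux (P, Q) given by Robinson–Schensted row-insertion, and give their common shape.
P = [1, 4, 6] / [2, 8] / [3] / [5] / [7];  Q = [1, 3, 8] / [2, 5] / [4] / [6] / [7];  common shape = (3, 2, 1, 1, 1)

Row-insert the values π_1, π_2, … into P one at a time, bumping the leftmost entry strictly greater than the inserted value down to the next row. The recording tableau Q records, in position (i, j), the step at which that cell was added to P.
  Insert 7 (step 1): P = [7];  Q = [1]
  Insert 5 (step 2): P = [5] / [7];  Q = [1] / [2]
  Insert 8 (step 3): P = [5, 8] / [7];  Q = [1, 3] / [2]
  Insert 3 (step 4): P = [3, 8] / [5] / [7];  Q = [1, 3] / [2] / [4]
  Insert 4 (step 5): P = [3, 4] / [5, 8] / [7];  Q = [1, 3] / [2, 5] / [4]
  Insert 2 (step 6): P = [2, 4] / [3, 8] / [5] / [7];  Q = [1, 3] / [2, 5] / [4] / [6]
  Insert 1 (step 7): P = [1, 4] / [2, 8] / [3] / [5] / [7];  Q = [1, 3] / [2, 5] / [4] / [6] / [7]
  Insert 6 (step 8): P = [1, 4, 6] / [2, 8] / [3] / [5] / [7];  Q = [1, 3, 8] / [2, 5] / [4] / [6] / [7]
Final shape: (3, 2, 1, 1, 1).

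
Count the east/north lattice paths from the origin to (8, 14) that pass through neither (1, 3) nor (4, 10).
Number of paths = 156004

Inclusion–exclusion. Total paths: C(22, 8) = 319770. Through P₁: C(4, 1)·C(18, 7) = 127296. Through P₂: C(14, 4)·C(8, 4) = 70070. Since P₁ is strictly southwest of P₂, a monotone path through both must visit P₁ then P₂; paths through both = C(4, 1)·C(10, 3)·C(8, 4) = 33600. Avoid both = 319770 − 127296 − 70070 + 33600 = 156004.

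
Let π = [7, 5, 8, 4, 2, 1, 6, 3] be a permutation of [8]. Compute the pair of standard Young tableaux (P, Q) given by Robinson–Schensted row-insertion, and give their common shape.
P = [1, 3] / [2, 6] / [4, 8] / [5] / [7];  Q = [1, 3] / [2, 7] / [4, 8] / [5] / [6];  common shape = (2, 2, 2, 1, 1)

Row-insert the values π_1, π_2, … into P one at a time, bumping the leftmost entry strictly greater than the inserted value down to the next row. The recording tableau Q records, in position (i, j), the step at which that cell was added to P.
  Insert 7 (step 1): P = [7];  Q = [1]
  Insert 5 (step 2): P = [5] / [7];  Q = [1] / [2]
  Insert 8 (step 3): P = [5, 8] / [7];  Q = [1, 3] / [2]
  Insert 4 (step 4): P = [4, 8] / [5] / [7];  Q = [1, 3] / [2] / [4]
  Insert 2 (step 5): P = [2, 8] / [4] / [5] / [7];  Q = [1, 3] / [2] / [4] / [5]
  Insert 1 (step 6): P = [1, 8] / [2] / [4] / [5] / [7];  Q = [1, 3] / [2] / [4] / [5] / [6]
  Insert 6 (step 7): P = [1, 6] / [2, 8] / [4] / [5] / [7];  Q = [1, 3] / [2, 7] / [4] / [5] / [6]
  Insert 3 (step 8): P = [1, 3] / [2, 6] / [4, 8] / [5] / [7];  Q = [1, 3] / [2, 7] / [4, 8] / [5] / [6]
Final shape: (2, 2, 2, 1, 1).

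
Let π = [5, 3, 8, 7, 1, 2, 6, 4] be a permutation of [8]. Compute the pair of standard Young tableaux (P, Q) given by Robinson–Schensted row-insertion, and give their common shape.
P = [1, 2, 4] / [3, 6] / [5, 7] / [8];  Q = [1, 3, 7] / [2, 4] / [5, 6] / [8];  common shape = (3, 2, 2, 1)

Row-insert the values π_1, π_2, … into P one at a time, bumping the leftmost entry strictly greater than the inserted value down to the next row. The recording tableau Q records, in position (i, j), the step at which that cell was added to P.
  Insert 5 (step 1): P = [5];  Q = [1]
  Insert 3 (step 2): P = [3] / [5];  Q = [1] / [2]
  Insert 8 (step 3): P = [3, 8] / [5];  Q = [1, 3] / [2]
  Insert 7 (step 4): P = [3, 7] / [5, 8];  Q = [1, 3] / [2, 4]
  Insert 1 (step 5): P = [1, 7] / [3, 8] / [5];  Q = [1, 3] / [2, 4] / [5]
  Insert 2 (step 6): P = [1, 2] / [3, 7] / [5, 8];  Q = [1, 3] / [2, 4] / [5, 6]
  Insert 6 (step 7): P = [1, 2, 6] / [3, 7] / [5, 8];  Q = [1, 3, 7] / [2, 4] / [5, 6]
  Insert 4 (step 8): P = [1, 2, 4] / [3, 6] / [5, 7] / [8];  Q = [1, 3, 7] / [2, 4] / [5, 6] / [8]
Final shape: (3, 2, 2, 1).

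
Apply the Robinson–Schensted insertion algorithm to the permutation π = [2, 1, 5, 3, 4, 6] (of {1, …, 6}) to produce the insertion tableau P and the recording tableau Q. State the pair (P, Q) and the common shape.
P = [1, 3, 4, 6] / [2, 5];  Q = [1, 3, 5, 6] / [2, 4];  common shape = (4, 2)

Row-insert the values π_1, π_2, … into P one at a time, bumping the leftmost entry strictly greater than the inserted value down to the next row. The recording tableau Q records, in position (i, j), the step at which that cell was added to P.
  Insert 2 (step 1): P = [2];  Q = [1]
  Insert 1 (step 2): P = [1] / [2];  Q = [1] / [2]
  Insert 5 (step 3): P = [1, 5] / [2];  Q = [1, 3] / [2]
  Insert 3 (step 4): P = [1, 3] / [2, 5];  Q = [1, 3] / [2, 4]
  Insert 4 (step 5): P = [1, 3, 4] / [2, 5];  Q = [1, 3, 5] / [2, 4]
  Insert 6 (step 6): P = [1, 3, 4, 6] / [2, 5];  Q = [1, 3, 5, 6] / [2, 4]
Final shape: (4, 2).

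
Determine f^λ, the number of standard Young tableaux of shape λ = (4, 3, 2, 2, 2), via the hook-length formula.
# SYT of shape (4, 3, 2, 2, 2) = 8580

Hook-length formula: f^λ = n! / Π hook(c), product over all cells c of the Young diagram. For λ = (4, 3, 2, 2, 2), n = 13 boxes. Hook lengths by row (left-to-right, top-to-bottom): [8, 7, 3, 1]; [6, 5, 1]; [4, 3]; [3, 2]; [2, 1]. Product of hooks = 725760. So f^λ = 13! / 725760 = 6227020800 / 725760 = 8580.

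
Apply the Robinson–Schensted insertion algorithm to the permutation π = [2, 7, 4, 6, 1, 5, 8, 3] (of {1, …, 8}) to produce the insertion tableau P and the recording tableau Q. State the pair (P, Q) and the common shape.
P = [1, 3, 5, 8] / [2, 4] / [6] / [7];  Q = [1, 2, 4, 7] / [3, 6] / [5] / [8];  common shape = (4, 2, 1, 1)

Row-insert the values π_1, π_2, … into P one at a time, bumping the leftmost entry strictly greater than the inserted value down to the next row. The recording tableau Q records, in position (i, j), the step at which that cell was added to P.
  Insert 2 (step 1): P = [2];  Q = [1]
  Insert 7 (step 2): P = [2, 7];  Q = [1, 2]
  Insert 4 (step 3): P = [2, 4] / [7];  Q = [1, 2] / [3]
  Insert 6 (step 4): P = [2, 4, 6] / [7];  Q = [1, 2, 4] / [3]
  Insert 1 (step 5): P = [1, 4, 6] / [2] / [7];  Q = [1, 2, 4] / [3] / [5]
  Insert 5 (step 6): P = [1, 4, 5] / [2, 6] / [7];  Q = [1, 2, 4] / [3, 6] / [5]
  Insert 8 (step 7): P = [1, 4, 5, 8] / [2, 6] / [7];  Q = [1, 2, 4, 7] / [3, 6] / [5]
  Insert 3 (step 8): P = [1, 3, 5, 8] / [2, 4] / [6] / [7];  Q = [1, 2, 4, 7] / [3, 6] / [5] / [8]
Final shape: (4, 2, 1, 1).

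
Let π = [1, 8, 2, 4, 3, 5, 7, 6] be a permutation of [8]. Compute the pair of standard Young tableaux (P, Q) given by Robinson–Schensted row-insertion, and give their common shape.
P = [1, 2, 3, 5, 6] / [4, 7] / [8];  Q = [1, 2, 4, 6, 7] / [3, 8] / [5];  common shape = (5, 2, 1)

Row-insert the values π_1, π_2, … into P one at a time, bumping the leftmost entry strictly greater than the inserted value down to the next row. The recording tableau Q records, in position (i, j), the step at which that cell was added to P.
  Insert 1 (step 1): P = [1];  Q = [1]
  Insert 8 (step 2): P = [1, 8];  Q = [1, 2]
  Insert 2 (step 3): P = [1, 2] / [8];  Q = [1, 2] / [3]
  Insert 4 (step 4): P = [1, 2, 4] / [8];  Q = [1, 2, 4] / [3]
  Insert 3 (step 5): P = [1, 2, 3] / [4] / [8];  Q = [1, 2, 4] / [3] / [5]
  Insert 5 (step 6): P = [1, 2, 3, 5] / [4] / [8];  Q = [1, 2, 4, 6] / [3] / [5]
  Insert 7 (step 7): P = [1, 2, 3, 5, 7] / [4] / [8];  Q = [1, 2, 4, 6, 7] / [3] / [5]
  Insert 6 (step 8): P = [1, 2, 3, 5, 6] / [4, 7] / [8];  Q = [1, 2, 4, 6, 7] / [3, 8] / [5]
Final shape: (5, 2, 1).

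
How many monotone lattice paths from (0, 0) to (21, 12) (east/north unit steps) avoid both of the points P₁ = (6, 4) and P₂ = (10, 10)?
Number of paths = 240880212

Inclusion–exclusion. Total paths: C(33, 21) = 354817320. Through P₁: C(10, 6)·C(23, 15) = 102965940. Through P₂: C(20, 10)·C(13, 11) = 14410968. Since P₁ is strictly southwest of P₂, a monotone path through both must visit P₁ then P₂; paths through both = C(10, 6)·C(10, 4)·C(13, 11) = 3439800. Avoid both = 354817320 − 102965940 − 14410968 + 3439800 = 240880212.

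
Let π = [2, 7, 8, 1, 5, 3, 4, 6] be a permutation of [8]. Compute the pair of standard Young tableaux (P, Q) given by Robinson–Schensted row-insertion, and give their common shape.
P = [1, 3, 4, 6] / [2, 5, 8] / [7];  Q = [1, 2, 3, 8] / [4, 5, 7] / [6];  common shape = (4, 3, 1)

Row-insert the values π_1, π_2, … into P one at a time, bumping the leftmost entry strictly greater than the inserted value down to the next row. The recording tableau Q records, in position (i, j), the step at which that cell was added to P.
  Insert 2 (step 1): P = [2];  Q = [1]
  Insert 7 (step 2): P = [2, 7];  Q = [1, 2]
  Insert 8 (step 3): P = [2, 7, 8];  Q = [1, 2, 3]
  Insert 1 (step 4): P = [1, 7, 8] / [2];  Q = [1, 2, 3] / [4]
  Insert 5 (step 5): P = [1, 5, 8] / [2, 7];  Q = [1, 2, 3] / [4, 5]
  Insert 3 (step 6): P = [1, 3, 8] / [2, 5] / [7];  Q = [1, 2, 3] / [4, 5] / [6]
  Insert 4 (step 7): P = [1, 3, 4] / [2, 5, 8] / [7];  Q = [1, 2, 3] / [4, 5, 7] / [6]
  Insert 6 (step 8): P = [1, 3, 4, 6] / [2, 5, 8] / [7];  Q = [1, 2, 3, 8] / [4, 5, 7] / [6]
Final shape: (4, 3, 1).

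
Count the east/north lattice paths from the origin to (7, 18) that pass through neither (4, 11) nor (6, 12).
Number of paths = 215617

Inclusion–exclusion. Total paths: C(25, 7) = 480700. Through P₁: C(15, 4)·C(10, 3) = 163800. Through P₂: C(18, 6)·C(7, 1) = 129948. Since P₁ is strictly southwest of P₂, a monotone path through both must visit P₁ then P₂; paths through both = C(15, 4)·C(3, 2)·C(7, 1) = 28665. Avoid both = 480700 − 163800 − 129948 + 28665 = 215617.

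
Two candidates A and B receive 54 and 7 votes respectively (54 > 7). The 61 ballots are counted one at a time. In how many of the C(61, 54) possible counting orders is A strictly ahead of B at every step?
Strict-lead orderings = 336143060

Total orderings of the 61 votes with 54 for A: C(61, 54) = 436270780. By the Bertrand ballot formula (Cycle Lemma / reflection principle), the number of orderings in which A is strictly ahead of B throughout is (p − q)/(p + q) · C(p + q, p) = (54 − 7)/(54 + 7) · 436270780 = 336143060.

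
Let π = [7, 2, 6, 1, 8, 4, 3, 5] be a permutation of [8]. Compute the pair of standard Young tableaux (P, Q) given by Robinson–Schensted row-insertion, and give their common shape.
P = [1, 3, 5] / [2, 4, 8] / [6] / [7];  Q = [1, 3, 5] / [2, 6, 8] / [4] / [7];  common shape = (3, 3, 1, 1)

Row-insert the values π_1, π_2, … into P one at a time, bumping the leftmost entry strictly greater than the inserted value down to the next row. The recording tableau Q records, in position (i, j), the step at which that cell was added to P.
  Insert 7 (step 1): P = [7];  Q = [1]
  Insert 2 (step 2): P = [2] / [7];  Q = [1] / [2]
  Insert 6 (step 3): P = [2, 6] / [7];  Q = [1, 3] / [2]
  Insert 1 (step 4): P = [1, 6] / [2] / [7];  Q = [1, 3] / [2] / [4]
  Insert 8 (step 5): P = [1, 6, 8] / [2] / [7];  Q = [1, 3, 5] / [2] / [4]
  Insert 4 (step 6): P = [1, 4, 8] / [2, 6] / [7];  Q = [1, 3, 5] / [2, 6] / [4]
  Insert 3 (step 7): P = [1, 3, 8] / [2, 4] / [6] / [7];  Q = [1, 3, 5] / [2, 6] / [4] / [7]
  Insert 5 (step 8): P = [1, 3, 5] / [2, 4, 8] / [6] / [7];  Q = [1, 3, 5] / [2, 6, 8] / [4] / [7]
Final shape: (3, 3, 1, 1).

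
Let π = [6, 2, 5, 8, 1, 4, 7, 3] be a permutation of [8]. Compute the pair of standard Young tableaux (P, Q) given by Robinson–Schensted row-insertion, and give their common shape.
P = [1, 3, 7] / [2, 4, 8] / [5] / [6];  Q = [1, 3, 4] / [2, 6, 7] / [5] / [8];  common shape = (3, 3, 1, 1)

Row-insert the values π_1, π_2, … into P one at a time, bumping the leftmost entry strictly greater than the inserted value down to the next row. The recording tableau Q records, in position (i, j), the step at which that cell was added to P.
  Insert 6 (step 1): P = [6];  Q = [1]
  Insert 2 (step 2): P = [2] / [6];  Q = [1] / [2]
  Insert 5 (step 3): P = [2, 5] / [6];  Q = [1, 3] / [2]
  Insert 8 (step 4): P = [2, 5, 8] / [6];  Q = [1, 3, 4] / [2]
  Insert 1 (step 5): P = [1, 5, 8] / [2] / [6];  Q = [1, 3, 4] / [2] / [5]
  Insert 4 (step 6): P = [1, 4, 8] / [2, 5] / [6];  Q = [1, 3, 4] / [2, 6] / [5]
  Insert 7 (step 7): P = [1, 4, 7] / [2, 5, 8] / [6];  Q = [1, 3, 4] / [2, 6, 7] / [5]
  Insert 3 (step 8): P = [1, 3, 7] / [2, 4, 8] / [5] / [6];  Q = [1, 3, 4] / [2, 6, 7] / [5] / [8]
Final shape: (3, 3, 1, 1).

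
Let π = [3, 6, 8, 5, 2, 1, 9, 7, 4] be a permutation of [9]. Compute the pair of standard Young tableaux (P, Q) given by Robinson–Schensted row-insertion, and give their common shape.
P = [1, 4, 7, 9] / [2, 5] / [3, 8] / [6];  Q = [1, 2, 3, 7] / [4, 8] / [5, 9] / [6];  common shape = (4, 2, 2, 1)

Row-insert the values π_1, π_2, … into P one at a time, bumping the leftmost entry strictly greater than the inserted value down to the next row. The recording tableau Q records, in position (i, j), the step at which that cell was added to P.
  Insert 3 (step 1): P = [3];  Q = [1]
  Insert 6 (step 2): P = [3, 6];  Q = [1, 2]
  Insert 8 (step 3): P = [3, 6, 8];  Q = [1, 2, 3]
  Insert 5 (step 4): P = [3, 5, 8] / [6];  Q = [1, 2, 3] / [4]
  Insert 2 (step 5): P = [2, 5, 8] / [3] / [6];  Q = [1, 2, 3] / [4] / [5]
  Insert 1 (step 6): P = [1, 5, 8] / [2] / [3] / [6];  Q = [1, 2, 3] / [4] / [5] / [6]
  Insert 9 (step 7): P = [1, 5, 8, 9] / [2] / [3] / [6];  Q = [1, 2, 3, 7] / [4] / [5] / [6]
  Insert 7 (step 8): P = [1, 5, 7, 9] / [2, 8] / [3] / [6];  Q = [1, 2, 3, 7] / [4, 8] / [5] / [6]
  Insert 4 (step 9): P = [1, 4, 7, 9] / [2, 5] / [3, 8] / [6];  Q = [1, 2, 3, 7] / [4, 8] / [5, 9] / [6]
Final shape: (4, 2, 2, 1).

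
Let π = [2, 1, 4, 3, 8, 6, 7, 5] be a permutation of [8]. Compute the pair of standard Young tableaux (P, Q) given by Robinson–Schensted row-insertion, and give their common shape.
P = [1, 3, 5, 7] / [2, 4, 6] / [8];  Q = [1, 3, 5, 7] / [2, 4, 6] / [8];  common shape = (4, 3, 1)

Row-insert the values π_1, π_2, … into P one at a time, bumping the leftmost entry strictly greater than the inserted value down to the next row. The recording tableau Q records, in position (i, j), the step at which that cell was added to P.
  Insert 2 (step 1): P = [2];  Q = [1]
  Insert 1 (step 2): P = [1] / [2];  Q = [1] / [2]
  Insert 4 (step 3): P = [1, 4] / [2];  Q = [1, 3] / [2]
  Insert 3 (step 4): P = [1, 3] / [2, 4];  Q = [1, 3] / [2, 4]
  Insert 8 (step 5): P = [1, 3, 8] / [2, 4];  Q = [1, 3, 5] / [2, 4]
  Insert 6 (step 6): P = [1, 3, 6] / [2, 4, 8];  Q = [1, 3, 5] / [2, 4, 6]
  Insert 7 (step 7): P = [1, 3, 6, 7] / [2, 4, 8];  Q = [1, 3, 5, 7] / [2, 4, 6]
  Insert 5 (step 8): P = [1, 3, 5, 7] / [2, 4, 6] / [8];  Q = [1, 3, 5, 7] / [2, 4, 6] / [8]
Final shape: (4, 3, 1).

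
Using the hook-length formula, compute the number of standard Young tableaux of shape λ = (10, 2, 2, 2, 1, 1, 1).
# SYT of shape (10, 2, 2, 2, 1, 1, 1) = 2078505

Hook-length formula: f^λ = n! / Π hook(c), product over all cells c of the Young diagram. For λ = (10, 2, 2, 2, 1, 1, 1), n = 19 boxes. Hook lengths by row (left-to-right, top-to-bottom): [16, 12, 8, 7, 6, 5, 4, 3, 2, 1]; [7, 3]; [6, 2]; [5, 1]; [3]; [2]; [1]. Product of hooks = 58525286400. So f^λ = 19! / 58525286400 = 121645100408832000 / 58525286400 = 2078505.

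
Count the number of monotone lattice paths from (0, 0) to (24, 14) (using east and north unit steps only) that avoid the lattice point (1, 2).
Number of paths = 7166198700

Total paths from (0, 0) to (24, 14): C(38, 24) = 9669554100. Paths through (1, 2): (paths (0, 0) → (1, 2)) × (paths (1, 2) → (24, 14)) = C(3, 1) · C(35, 23) = 3 · 834451800 = 2503355400. Avoidance count = 9669554100 − 2503355400 = 7166198700.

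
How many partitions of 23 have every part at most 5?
p(23, parts ≤ 5) = 291

Use the recurrence p(n, m) = p(n, m−1) + p(n−m, m): either the largest part is < m (count p(n, m−1)) or the largest part is exactly m (remove one copy of m, count p(n−m, m)). With p(0, ·) = 1 this gives p(23, parts ≤ 5) = 291. (By conjugating Young diagrams, this also counts partitions of 23 into at most 5 parts.)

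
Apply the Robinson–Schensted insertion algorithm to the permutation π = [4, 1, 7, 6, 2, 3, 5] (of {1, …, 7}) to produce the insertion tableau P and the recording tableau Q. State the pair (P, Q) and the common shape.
P = [1, 2, 3, 5] / [4, 6] / [7];  Q = [1, 3, 6, 7] / [2, 4] / [5];  common shape = (4, 2, 1)

Row-insert the values π_1, π_2, … into P one at a time, bumping the leftmost entry strictly greater than the inserted value down to the next row. The recording tableau Q records, in position (i, j), the step at which that cell was added to P.
  Insert 4 (step 1): P = [4];  Q = [1]
  Insert 1 (step 2): P = [1] / [4];  Q = [1] / [2]
  Insert 7 (step 3): P = [1, 7] / [4];  Q = [1, 3] / [2]
  Insert 6 (step 4): P = [1, 6] / [4, 7];  Q = [1, 3] / [2, 4]
  Insert 2 (step 5): P = [1, 2] / [4, 6] / [7];  Q = [1, 3] / [2, 4] / [5]
  Insert 3 (step 6): P = [1, 2, 3] / [4, 6] / [7];  Q = [1, 3, 6] / [2, 4] / [5]
  Insert 5 (step 7): P = [1, 2, 3, 5] / [4, 6] / [7];  Q = [1, 3, 6, 7] / [2, 4] / [5]
Final shape: (4, 2, 1).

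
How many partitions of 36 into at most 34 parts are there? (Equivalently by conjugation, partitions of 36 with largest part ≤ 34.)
p(36, parts ≤ 34) = 17975

Use the recurrence p(n, m) = p(n, m−1) + p(n−m, m): either the largest part is < m (count p(n, m−1)) or the largest part is exactly m (remove one copy of m, count p(n−m, m)). With p(0, ·) = 1 this gives p(36, parts ≤ 34) = 17975. (By conjugating Young diagrams, this also counts partitions of 36 into at most 34 parts.)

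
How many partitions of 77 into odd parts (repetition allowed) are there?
p_odd(77) = 58499

Enumerate partitions using only odd parts via the recurrence o(n, m) = o(n, m−2) + o(n−m, m) over odd m, starting from the largest odd part ≤ n. This gives p_odd(77) = 58499. (Euler's theorem: equals the count of distinct-part partitions.)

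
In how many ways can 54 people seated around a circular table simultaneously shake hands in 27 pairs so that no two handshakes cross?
C_27 = 69533550916004

These noncrossing handshakes are counted by the Catalan number C_n = (1/(n + 1)) · C(2n, n). For n = 27: C_27 = (1/28) · C(54, 27) = 1946939425648112/28 = 69533550916004.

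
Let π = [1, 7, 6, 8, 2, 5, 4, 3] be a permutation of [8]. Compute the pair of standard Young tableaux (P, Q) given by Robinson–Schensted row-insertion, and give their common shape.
P = [1, 2, 3] / [4, 8] / [5] / [6] / [7];  Q = [1, 2, 4] / [3, 6] / [5] / [7] / [8];  common shape = (3, 2, 1, 1, 1)

Row-insert the values π_1, π_2, … into P one at a time, bumping the leftmost entry strictly greater than the inserted value down to the next row. The recording tableau Q records, in position (i, j), the step at which that cell was added to P.
  Insert 1 (step 1): P = [1];  Q = [1]
  Insert 7 (step 2): P = [1, 7];  Q = [1, 2]
  Insert 6 (step 3): P = [1, 6] / [7];  Q = [1, 2] / [3]
  Insert 8 (step 4): P = [1, 6, 8] / [7];  Q = [1, 2, 4] / [3]
  Insert 2 (step 5): P = [1, 2, 8] / [6] / [7];  Q = [1, 2, 4] / [3] / [5]
  Insert 5 (step 6): P = [1, 2, 5] / [6, 8] / [7];  Q = [1, 2, 4] / [3, 6] / [5]
  Insert 4 (step 7): P = [1, 2, 4] / [5, 8] / [6] / [7];  Q = [1, 2, 4] / [3, 6] / [5] / [7]
  Insert 3 (step 8): P = [1, 2, 3] / [4, 8] / [5] / [6] / [7];  Q = [1, 2, 4] / [3, 6] / [5] / [7] / [8]
Final shape: (3, 2, 1, 1, 1).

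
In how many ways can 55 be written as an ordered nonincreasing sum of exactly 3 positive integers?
p(55, 3 parts) = 252

Partitions of n into exactly k parts are in bijection with partitions of n − k into at most k parts (subtract 1 from each part). So p(55, exactly 3) = p(52, parts ≤ 3). Computing via the recurrence p(m, j) = p(m, j−1) + p(m−j, j) gives 252.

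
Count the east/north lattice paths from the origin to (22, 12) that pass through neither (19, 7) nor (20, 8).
Number of paths = 484629665

Inclusion–exclusion. Total paths: C(34, 22) = 548354040. Through P₁: C(26, 19)·C(8, 3) = 36836800. Through P₂: C(28, 20)·C(6, 2) = 46621575. Since P₁ is strictly southwest of P₂, a monotone path through both must visit P₁ then P₂; paths through both = C(26, 19)·C(2, 1)·C(6, 2) = 19734000. Avoid both = 548354040 − 36836800 − 46621575 + 19734000 = 484629665.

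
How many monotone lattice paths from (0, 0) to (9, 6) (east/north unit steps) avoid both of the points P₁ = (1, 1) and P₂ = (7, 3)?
Number of paths = 1791

Inclusion–exclusion. Total paths: C(15, 9) = 5005. Through P₁: C(2, 1)·C(13, 8) = 2574. Through P₂: C(10, 7)·C(5, 2) = 1200. Since P₁ is strictly southwest of P₂, a monotone path through both must visit P₁ then P₂; paths through both = C(2, 1)·C(8, 6)·C(5, 2) = 560. Avoid both = 5005 − 2574 − 1200 + 560 = 1791.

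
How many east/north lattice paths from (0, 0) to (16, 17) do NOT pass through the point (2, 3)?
Number of paths = 765637110

Total paths from (0, 0) to (16, 17): C(33, 16) = 1166803110. Paths through (2, 3): (paths (0, 0) → (2, 3)) × (paths (2, 3) → (16, 17)) = C(5, 2) · C(28, 14) = 10 · 40116600 = 401166000. Avoidance count = 1166803110 − 401166000 = 765637110.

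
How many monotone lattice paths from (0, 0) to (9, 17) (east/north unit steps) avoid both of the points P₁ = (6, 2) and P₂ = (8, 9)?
Number of paths = 2891984

Inclusion–exclusion. Total paths: C(26, 9) = 3124550. Through P₁: C(8, 6)·C(18, 3) = 22848. Through P₂: C(17, 8)·C(9, 1) = 218790. Since P₁ is strictly southwest of P₂, a monotone path through both must visit P₁ then P₂; paths through both = C(8, 6)·C(9, 2)·C(9, 1) = 9072. Avoid both = 3124550 − 22848 − 218790 + 9072 = 2891984.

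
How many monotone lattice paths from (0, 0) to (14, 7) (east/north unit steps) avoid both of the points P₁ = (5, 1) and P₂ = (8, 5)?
Number of paths = 56094

Inclusion–exclusion. Total paths: C(21, 14) = 116280. Through P₁: C(6, 5)·C(15, 9) = 30030. Through P₂: C(13, 8)·C(8, 6) = 36036. Since P₁ is strictly southwest of P₂, a monotone path through both must visit P₁ then P₂; paths through both = C(6, 5)·C(7, 3)·C(8, 6) = 5880. Avoid both = 116280 − 30030 − 36036 + 5880 = 56094.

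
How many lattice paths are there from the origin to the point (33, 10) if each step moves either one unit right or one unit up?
Number of paths = 1917334783

A monotone lattice path from (0, 0) to (33, 10) consists of 33 east steps and 10 north steps in some order, so it is determined by which 33 of the 43 steps are east. The count is C(43, 33) = 1917334783.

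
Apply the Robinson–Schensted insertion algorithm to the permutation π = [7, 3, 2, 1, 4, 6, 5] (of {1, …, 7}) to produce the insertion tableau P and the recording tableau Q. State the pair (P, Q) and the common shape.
P = [1, 4, 5] / [2, 6] / [3] / [7];  Q = [1, 5, 6] / [2, 7] / [3] / [4];  common shape = (3, 2, 1, 1)

Row-insert the values π_1, π_2, … into P one at a time, bumping the leftmost entry strictly greater than the inserted value down to the next row. The recording tableau Q records, in position (i, j), the step at which that cell was added to P.
  Insert 7 (step 1): P = [7];  Q = [1]
  Insert 3 (step 2): P = [3] / [7];  Q = [1] / [2]
  Insert 2 (step 3): P = [2] / [3] / [7];  Q = [1] / [2] / [3]
  Insert 1 (step 4): P = [1] / [2] / [3] / [7];  Q = [1] / [2] / [3] / [4]
  Insert 4 (step 5): P = [1, 4] / [2] / [3] / [7];  Q = [1, 5] / [2] / [3] / [4]
  Insert 6 (step 6): P = [1, 4, 6] / [2] / [3] / [7];  Q = [1, 5, 6] / [2] / [3] / [4]
  Insert 5 (step 7): P = [1, 4, 5] / [2, 6] / [3] / [7];  Q = [1, 5, 6] / [2, 7] / [3] / [4]
Final shape: (3, 2, 1, 1).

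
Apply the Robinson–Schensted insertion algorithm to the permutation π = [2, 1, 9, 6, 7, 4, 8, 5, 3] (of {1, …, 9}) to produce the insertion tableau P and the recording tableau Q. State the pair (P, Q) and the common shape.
P = [1, 3, 5, 8] / [2, 4, 7] / [6] / [9];  Q = [1, 3, 5, 7] / [2, 4, 8] / [6] / [9];  common shape = (4, 3, 1, 1)

Row-insert the values π_1, π_2, … into P one at a time, bumping the leftmost entry strictly greater than the inserted value down to the next row. The recording tableau Q records, in position (i, j), the step at which that cell was added to P.
  Insert 2 (step 1): P = [2];  Q = [1]
  Insert 1 (step 2): P = [1] / [2];  Q = [1] / [2]
  Insert 9 (step 3): P = [1, 9] / [2];  Q = [1, 3] / [2]
  Insert 6 (step 4): P = [1, 6] / [2, 9];  Q = [1, 3] / [2, 4]
  Insert 7 (step 5): P = [1, 6, 7] / [2, 9];  Q = [1, 3, 5] / [2, 4]
  Insert 4 (step 6): P = [1, 4, 7] / [2, 6] / [9];  Q = [1, 3, 5] / [2, 4] / [6]
  Insert 8 (step 7): P = [1, 4, 7, 8] / [2, 6] / [9];  Q = [1, 3, 5, 7] / [2, 4] / [6]
  Insert 5 (step 8): P = [1, 4, 5, 8] / [2, 6, 7] / [9];  Q = [1, 3, 5, 7] / [2, 4, 8] / [6]
  Insert 3 (step 9): P = [1, 3, 5, 8] / [2, 4, 7] / [6] / [9];  Q = [1, 3, 5, 7] / [2, 4, 8] / [6] / [9]
Final shape: (4, 3, 1, 1).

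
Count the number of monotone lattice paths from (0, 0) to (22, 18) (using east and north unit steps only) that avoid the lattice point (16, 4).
Number of paths = 113192469600

Total paths from (0, 0) to (22, 18): C(40, 22) = 113380261800. Paths through (16, 4): (paths (0, 0) → (16, 4)) × (paths (16, 4) → (22, 18)) = C(20, 16) · C(20, 6) = 4845 · 38760 = 187792200. Avoidance count = 113380261800 − 187792200 = 113192469600.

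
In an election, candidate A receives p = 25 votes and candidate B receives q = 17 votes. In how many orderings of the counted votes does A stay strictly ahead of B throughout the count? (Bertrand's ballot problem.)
Strict-lead orderings = 48507033744

Total orderings of the 42 votes with 25 for A: C(42, 25) = 254661927156. By the Bertrand ballot formula (Cycle Lemma / reflection principle), the number of orderings in which A is strictly ahead of B throughout is (p − q)/(p + q) · C(p + q, p) = (25 − 17)/(25 + 17) · 254661927156 = 48507033744.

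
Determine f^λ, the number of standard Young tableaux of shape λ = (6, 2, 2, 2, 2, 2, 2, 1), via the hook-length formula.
# SYT of shape (6, 2, 2, 2, 2, 2, 2, 1) = 2441880

Hook-length formula: f^λ = n! / Π hook(c), product over all cells c of the Young diagram. For λ = (6, 2, 2, 2, 2, 2, 2, 1), n = 19 boxes. Hook lengths by row (left-to-right, top-to-bottom): [13, 11, 4, 3, 2, 1]; [8, 6]; [7, 5]; [6, 4]; [5, 3]; [4, 2]; [3, 1]; [1]. Product of hooks = 49816166400. So f^λ = 19! / 49816166400 = 121645100408832000 / 49816166400 = 2441880.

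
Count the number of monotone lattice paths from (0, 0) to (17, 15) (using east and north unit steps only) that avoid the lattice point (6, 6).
Number of paths = 410527680

Total paths from (0, 0) to (17, 15): C(32, 17) = 565722720. Paths through (6, 6): (paths (0, 0) → (6, 6)) × (paths (6, 6) → (17, 15)) = C(12, 6) · C(20, 11) = 924 · 167960 = 155195040. Avoidance count = 565722720 − 155195040 = 410527680.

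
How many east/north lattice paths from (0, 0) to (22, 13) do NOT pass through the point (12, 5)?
Number of paths = 1205563296

Total paths from (0, 0) to (22, 13): C(35, 22) = 1476337800. Paths through (12, 5): (paths (0, 0) → (12, 5)) × (paths (12, 5) → (22, 13)) = C(17, 12) · C(18, 10) = 6188 · 43758 = 270774504. Avoidance count = 1476337800 − 270774504 = 1205563296.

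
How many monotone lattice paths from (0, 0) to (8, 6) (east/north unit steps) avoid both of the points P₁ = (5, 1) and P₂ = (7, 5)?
Number of paths = 1263

Inclusion–exclusion. Total paths: C(14, 8) = 3003. Through P₁: C(6, 5)·C(8, 3) = 336. Through P₂: C(12, 7)·C(2, 1) = 1584. Since P₁ is strictly southwest of P₂, a monotone path through both must visit P₁ then P₂; paths through both = C(6, 5)·C(6, 2)·C(2, 1) = 180. Avoid both = 3003 − 336 − 1584 + 180 = 1263.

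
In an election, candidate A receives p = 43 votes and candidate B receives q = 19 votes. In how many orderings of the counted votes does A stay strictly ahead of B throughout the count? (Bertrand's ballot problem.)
Strict-lead orderings = 1657580519271600

Total orderings of the 62 votes with 43 for A: C(62, 43) = 4282083008118300. By the Bertrand ballot formula (Cycle Lemma / reflection principle), the number of orderings in which A is strictly ahead of B throughout is (p − q)/(p + q) · C(p + q, p) = (43 − 19)/(43 + 19) · 4282083008118300 = 1657580519271600.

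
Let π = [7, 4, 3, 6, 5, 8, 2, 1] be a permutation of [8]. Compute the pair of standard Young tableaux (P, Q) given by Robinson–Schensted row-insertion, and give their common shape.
P = [1, 5, 8] / [2, 6] / [3] / [4] / [7];  Q = [1, 4, 6] / [2, 5] / [3] / [7] / [8];  common shape = (3, 2, 1, 1, 1)

Row-insert the values π_1, π_2, … into P one at a time, bumping the leftmost entry strictly greater than the inserted value down to the next row. The recording tableau Q records, in position (i, j), the step at which that cell was added to P.
  Insert 7 (step 1): P = [7];  Q = [1]
  Insert 4 (step 2): P = [4] / [7];  Q = [1] / [2]
  Insert 3 (step 3): P = [3] / [4] / [7];  Q = [1] / [2] / [3]
  Insert 6 (step 4): P = [3, 6] / [4] / [7];  Q = [1, 4] / [2] / [3]
  Insert 5 (step 5): P = [3, 5] / [4, 6] / [7];  Q = [1, 4] / [2, 5] / [3]
  Insert 8 (step 6): P = [3, 5, 8] / [4, 6] / [7];  Q = [1, 4, 6] / [2, 5] / [3]
  Insert 2 (step 7): P = [2, 5, 8] / [3, 6] / [4] / [7];  Q = [1, 4, 6] / [2, 5] / [3] / [7]
  Insert 1 (step 8): P = [1, 5, 8] / [2, 6] / [3] / [4] / [7];  Q = [1, 4, 6] / [2, 5] / [3] / [7] / [8]
Final shape: (3, 2, 1, 1, 1).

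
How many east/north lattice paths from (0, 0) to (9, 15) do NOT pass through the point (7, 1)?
Number of paths = 1306544

Total paths from (0, 0) to (9, 15): C(24, 9) = 1307504. Paths through (7, 1): (paths (0, 0) → (7, 1)) × (paths (7, 1) → (9, 15)) = C(8, 7) · C(16, 2) = 8 · 120 = 960. Avoidance count = 1307504 − 960 = 1306544.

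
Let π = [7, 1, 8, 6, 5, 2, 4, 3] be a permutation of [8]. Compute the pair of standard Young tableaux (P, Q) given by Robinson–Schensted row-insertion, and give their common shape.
P = [1, 2, 3] / [4, 8] / [5] / [6] / [7];  Q = [1, 3, 7] / [2, 4] / [5] / [6] / [8];  common shape = (3, 2, 1, 1, 1)

Row-insert the values π_1, π_2, … into P one at a time, bumping the leftmost entry strictly greater than the inserted value down to the next row. The recording tableau Q records, in position (i, j), the step at which that cell was added to P.
  Insert 7 (step 1): P = [7];  Q = [1]
  Insert 1 (step 2): P = [1] / [7];  Q = [1] / [2]
  Insert 8 (step 3): P = [1, 8] / [7];  Q = [1, 3] / [2]
  Insert 6 (step 4): P = [1, 6] / [7, 8];  Q = [1, 3] / [2, 4]
  Insert 5 (step 5): P = [1, 5] / [6, 8] / [7];  Q = [1, 3] / [2, 4] / [5]
  Insert 2 (step 6): P = [1, 2] / [5, 8] / [6] / [7];  Q = [1, 3] / [2, 4] / [5] / [6]
  Insert 4 (step 7): P = [1, 2, 4] / [5, 8] / [6] / [7];  Q = [1, 3, 7] / [2, 4] / [5] / [6]
  Insert 3 (step 8): P = [1, 2, 3] / [4, 8] / [5] / [6] / [7];  Q = [1, 3, 7] / [2, 4] / [5] / [6] / [8]
Final shape: (3, 2, 1, 1, 1).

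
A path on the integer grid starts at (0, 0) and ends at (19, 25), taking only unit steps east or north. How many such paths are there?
Number of paths = 1408831480056

A monotone lattice path from (0, 0) to (19, 25) consists of 19 east steps and 25 north steps in some order, so it is determined by which 19 of the 44 steps are east. The count is C(44, 19) = 1408831480056.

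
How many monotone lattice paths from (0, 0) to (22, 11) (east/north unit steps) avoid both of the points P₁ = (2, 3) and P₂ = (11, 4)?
Number of paths = 122198310

Inclusion–exclusion. Total paths: C(33, 22) = 193536720. Through P₁: C(5, 2)·C(28, 20) = 31081050. Through P₂: C(15, 11)·C(18, 11) = 43439760. Since P₁ is strictly southwest of P₂, a monotone path through both must visit P₁ then P₂; paths through both = C(5, 2)·C(10, 9)·C(18, 11) = 3182400. Avoid both = 193536720 − 31081050 − 43439760 + 3182400 = 122198310.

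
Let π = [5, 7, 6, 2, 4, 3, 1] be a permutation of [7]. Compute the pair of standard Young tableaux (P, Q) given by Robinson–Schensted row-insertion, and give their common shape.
P = [1, 3] / [2, 6] / [4] / [5] / [7];  Q = [1, 2] / [3, 5] / [4] / [6] / [7];  common shape = (2, 2, 1, 1, 1)

Row-insert the values π_1, π_2, … into P one at a time, bumping the leftmost entry strictly greater than the inserted value down to the next row. The recording tableau Q records, in position (i, j), the step at which that cell was added to P.
  Insert 5 (step 1): P = [5];  Q = [1]
  Insert 7 (step 2): P = [5, 7];  Q = [1, 2]
  Insert 6 (step 3): P = [5, 6] / [7];  Q = [1, 2] / [3]
  Insert 2 (step 4): P = [2, 6] / [5] / [7];  Q = [1, 2] / [3] / [4]
  Insert 4 (step 5): P = [2, 4] / [5, 6] / [7];  Q = [1, 2] / [3, 5] / [4]
  Insert 3 (step 6): P = [2, 3] / [4, 6] / [5] / [7];  Q = [1, 2] / [3, 5] / [4] / [6]
  Insert 1 (step 7): P = [1, 3] / [2, 6] / [4] / [5] / [7];  Q = [1, 2] / [3, 5] / [4] / [6] / [7]
Final shape: (2, 2, 1, 1, 1).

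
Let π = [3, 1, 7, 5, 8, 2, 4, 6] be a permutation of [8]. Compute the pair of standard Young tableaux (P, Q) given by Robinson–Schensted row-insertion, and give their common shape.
P = [1, 2, 4, 6] / [3, 5, 8] / [7];  Q = [1, 3, 5, 8] / [2, 4, 7] / [6];  common shape = (4, 3, 1)

Row-insert the values π_1, π_2, … into P one at a time, bumping the leftmost entry strictly greater than the inserted value down to the next row. The recording tableau Q records, in position (i, j), the step at which that cell was added to P.
  Insert 3 (step 1): P = [3];  Q = [1]
  Insert 1 (step 2): P = [1] / [3];  Q = [1] / [2]
  Insert 7 (step 3): P = [1, 7] / [3];  Q = [1, 3] / [2]
  Insert 5 (step 4): P = [1, 5] / [3, 7];  Q = [1, 3] / [2, 4]
  Insert 8 (step 5): P = [1, 5, 8] / [3, 7];  Q = [1, 3, 5] / [2, 4]
  Insert 2 (step 6): P = [1, 2, 8] / [3, 5] / [7];  Q = [1, 3, 5] / [2, 4] / [6]
  Insert 4 (step 7): P = [1, 2, 4] / [3, 5, 8] / [7];  Q = [1, 3, 5] / [2, 4, 7] / [6]
  Insert 6 (step 8): P = [1, 2, 4, 6] / [3, 5, 8] / [7];  Q = [1, 3, 5, 8] / [2, 4, 7] / [6]
Final shape: (4, 3, 1).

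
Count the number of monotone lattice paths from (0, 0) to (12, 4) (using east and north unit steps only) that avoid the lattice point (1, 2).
Number of paths = 1586

Total paths from (0, 0) to (12, 4): C(16, 12) = 1820. Paths through (1, 2): (paths (0, 0) → (1, 2)) × (paths (1, 2) → (12, 4)) = C(3, 1) · C(13, 11) = 3 · 78 = 234. Avoidance count = 1820 − 234 = 1586.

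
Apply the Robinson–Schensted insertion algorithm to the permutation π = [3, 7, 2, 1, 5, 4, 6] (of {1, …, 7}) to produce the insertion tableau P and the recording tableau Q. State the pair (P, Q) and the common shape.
P = [1, 4, 6] / [2, 5] / [3, 7];  Q = [1, 2, 7] / [3, 5] / [4, 6];  common shape = (3, 2, 2)

Row-insert the values π_1, π_2, … into P one at a time, bumping the leftmost entry strictly greater than the inserted value down to the next row. The recording tableau Q records, in position (i, j), the step at which that cell was added to P.
  Insert 3 (step 1): P = [3];  Q = [1]
  Insert 7 (step 2): P = [3, 7];  Q = [1, 2]
  Insert 2 (step 3): P = [2, 7] / [3];  Q = [1, 2] / [3]
  Insert 1 (step 4): P = [1, 7] / [2] / [3];  Q = [1, 2] / [3] / [4]
  Insert 5 (step 5): P = [1, 5] / [2, 7] / [3];  Q = [1, 2] / [3, 5] / [4]
  Insert 4 (step 6): P = [1, 4] / [2, 5] / [3, 7];  Q = [1, 2] / [3, 5] / [4, 6]
  Insert 6 (step 7): P = [1, 4, 6] / [2, 5] / [3, 7];  Q = [1, 2, 7] / [3, 5] / [4, 6]
Final shape: (3, 2, 2).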